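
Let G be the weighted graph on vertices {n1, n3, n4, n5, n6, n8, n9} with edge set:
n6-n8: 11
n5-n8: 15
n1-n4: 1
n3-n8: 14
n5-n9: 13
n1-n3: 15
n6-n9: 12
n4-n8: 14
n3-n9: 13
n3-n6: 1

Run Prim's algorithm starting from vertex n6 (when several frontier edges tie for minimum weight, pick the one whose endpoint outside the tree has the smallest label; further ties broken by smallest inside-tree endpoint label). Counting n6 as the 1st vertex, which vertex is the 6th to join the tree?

n4

Prim, starting at n6.
Step 1: frontier [n3-n6 1, n6-n8 11, n6-n9 12] → take n3-n6 (1); add n3.
Step 2: frontier [n3-n9 13, n3-n8 14, n1-n3 15, n6-n8 11, n6-n9 12] → take n6-n8 (11); add n8.
Step 3: frontier [n3-n9 13, n1-n3 15, n6-n9 12, n4-n8 14, n5-n8 15] → take n6-n9 (12); add n9.
Step 4: frontier [n1-n3 15, n4-n8 14, n5-n8 15, n5-n9 13] → take n5-n9 (13); add n5.
Step 5: frontier [n1-n3 15, n4-n8 14] → take n4-n8 (14); add n4.
Step 6: frontier [n1-n3 15, n1-n4 1] → take n1-n4 (1); add n1.
Vertex order: n6, n3, n8, n9, n5, n4, n1. The 6th vertex is n4.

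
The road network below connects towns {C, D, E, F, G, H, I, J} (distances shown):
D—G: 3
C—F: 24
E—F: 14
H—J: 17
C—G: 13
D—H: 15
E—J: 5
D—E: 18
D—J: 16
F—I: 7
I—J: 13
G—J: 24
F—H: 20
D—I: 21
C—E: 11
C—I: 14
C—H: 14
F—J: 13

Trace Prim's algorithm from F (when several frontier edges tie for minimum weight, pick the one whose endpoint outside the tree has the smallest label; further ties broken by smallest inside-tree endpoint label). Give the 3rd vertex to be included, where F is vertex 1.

Prim's algorithm from F:
Step 1: cheapest edge leaving the tree is F—I (7); add I.
Step 2: cheapest edge leaving the tree is F—J (13); add J.
Step 3: cheapest edge leaving the tree is E—J (5); add E.
Step 4: cheapest edge leaving the tree is C—E (11); add C.
Step 5: cheapest edge leaving the tree is C—G (13); add G.
Step 6: cheapest edge leaving the tree is D—G (3); add D.
Step 7: cheapest edge leaving the tree is C—H (14); add H.
Vertex order: F, I, J, E, C, G, D, H. The 3rd vertex is J.

J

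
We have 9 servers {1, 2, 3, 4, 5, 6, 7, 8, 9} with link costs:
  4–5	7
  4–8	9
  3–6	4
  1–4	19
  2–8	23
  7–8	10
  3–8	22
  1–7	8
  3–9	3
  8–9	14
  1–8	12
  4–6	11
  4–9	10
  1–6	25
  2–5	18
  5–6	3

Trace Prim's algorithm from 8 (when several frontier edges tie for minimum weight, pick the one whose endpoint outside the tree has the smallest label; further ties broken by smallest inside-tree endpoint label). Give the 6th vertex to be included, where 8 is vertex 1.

9

Prim, starting at 8.
Step 1: cheapest edge leaving the tree is 4–8 (9); add 4.
Step 2: cheapest edge leaving the tree is 4–5 (7); add 5.
Step 3: cheapest edge leaving the tree is 5–6 (3); add 6.
Step 4: cheapest edge leaving the tree is 3–6 (4); add 3.
Step 5: cheapest edge leaving the tree is 3–9 (3); add 9.
Step 6: cheapest edge leaving the tree is 7–8 (10); add 7.
Step 7: cheapest edge leaving the tree is 1–7 (8); add 1.
Step 8: cheapest edge leaving the tree is 2–5 (18); add 2.
Vertex order: 8, 4, 5, 6, 3, 9, 7, 1, 2. The 6th vertex is 9.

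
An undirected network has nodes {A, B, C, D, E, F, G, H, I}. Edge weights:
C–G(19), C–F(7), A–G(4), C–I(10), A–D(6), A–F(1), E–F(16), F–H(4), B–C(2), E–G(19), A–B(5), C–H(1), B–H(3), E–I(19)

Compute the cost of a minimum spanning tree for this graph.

Grow the tree from F using Prim:
Step 1: frontier [A–F 1, F–H 4, C–F 7, E–F 16] → take A–F (1); add A.
Step 2: frontier [A–G 4, A–B 5, A–D 6, F–H 4, C–F 7, E–F 16] → take A–G (4); add G.
Step 3: frontier [A–B 5, A–D 6, F–H 4, C–F 7, E–F 16, C–G 19, E–G 19] → take F–H (4); add H.
Step 4: frontier [A–B 5, A–D 6, C–F 7, E–F 16, C–G 19, E–G 19, C–H 1, B–H 3] → take C–H (1); add C.
Step 5: frontier [A–B 5, A–D 6, B–C 2, C–I 10, E–F 16, E–G 19, B–H 3] → take B–C (2); add B.
Step 6: frontier [A–D 6, C–I 10, E–F 16, E–G 19] → take A–D (6); add D.
Step 7: frontier [C–I 10, E–F 16, E–G 19] → take C–I (10); add I.
Step 8: frontier [E–F 16, E–G 19, E–I 19] → take E–F (16); add E.
MST edges: A–F, A–G, F–H, C–H, B–C, A–D, C–I, E–F; total weight 1+4+4+1+2+6+10+16 = 44.

44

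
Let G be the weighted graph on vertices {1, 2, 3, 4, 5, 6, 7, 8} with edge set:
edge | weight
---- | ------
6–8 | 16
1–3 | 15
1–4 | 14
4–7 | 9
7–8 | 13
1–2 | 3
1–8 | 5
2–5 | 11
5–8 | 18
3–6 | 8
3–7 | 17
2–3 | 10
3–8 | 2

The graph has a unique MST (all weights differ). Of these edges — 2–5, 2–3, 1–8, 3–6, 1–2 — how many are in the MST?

Sort edges by weight, then run Kruskal:
3–8 (2): add — endpoints in different components.
1–2 (3): add — endpoints in different components.
1–8 (5): add — endpoints in different components.
3–6 (8): add — endpoints in different components.
4–7 (9): add — endpoints in different components.
2–3 (10): skip — 2 and 3 already connected.
2–5 (11): add — endpoints in different components.
7–8 (13): add — endpoints in different components.
MST edge set: {3–8, 1–2, 1–8, 3–6, 4–7, 2–5, 7–8}.
Of the listed edges, {2–5, 1–8, 3–6, 1–2} are in the MST → 4.

4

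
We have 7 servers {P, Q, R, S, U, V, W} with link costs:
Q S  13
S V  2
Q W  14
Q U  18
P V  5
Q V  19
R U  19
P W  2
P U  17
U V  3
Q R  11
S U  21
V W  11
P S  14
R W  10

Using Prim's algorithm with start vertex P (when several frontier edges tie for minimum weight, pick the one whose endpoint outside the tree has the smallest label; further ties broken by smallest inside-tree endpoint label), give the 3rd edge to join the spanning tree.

S-V

Prim's algorithm from P:
Step 1: cheapest edge leaving the tree is P W (2); add W.
Step 2: cheapest edge leaving the tree is P V (5); add V.
Step 3: cheapest edge leaving the tree is S V (2); add S.
Step 4: cheapest edge leaving the tree is U V (3); add U.
Step 5: cheapest edge leaving the tree is R W (10); add R.
Step 6: cheapest edge leaving the tree is Q R (11); add Q.
The 3rd edge added is S V.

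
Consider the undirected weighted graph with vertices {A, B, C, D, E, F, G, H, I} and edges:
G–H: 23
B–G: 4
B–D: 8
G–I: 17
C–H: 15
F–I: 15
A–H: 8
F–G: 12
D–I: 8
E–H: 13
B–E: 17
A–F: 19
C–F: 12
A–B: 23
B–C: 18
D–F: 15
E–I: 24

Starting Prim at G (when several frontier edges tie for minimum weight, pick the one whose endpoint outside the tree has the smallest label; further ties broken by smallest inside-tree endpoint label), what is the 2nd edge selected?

B-D

Grow the tree from G using Prim:
Step 1: cheapest edge leaving the tree is B–G (4); add B.
Step 2: cheapest edge leaving the tree is B–D (8); add D.
Step 3: cheapest edge leaving the tree is D–I (8); add I.
Step 4: cheapest edge leaving the tree is F–G (12); add F.
Step 5: cheapest edge leaving the tree is C–F (12); add C.
Step 6: cheapest edge leaving the tree is C–H (15); add H.
Step 7: cheapest edge leaving the tree is A–H (8); add A.
Step 8: cheapest edge leaving the tree is E–H (13); add E.
The 2nd edge added is B–D.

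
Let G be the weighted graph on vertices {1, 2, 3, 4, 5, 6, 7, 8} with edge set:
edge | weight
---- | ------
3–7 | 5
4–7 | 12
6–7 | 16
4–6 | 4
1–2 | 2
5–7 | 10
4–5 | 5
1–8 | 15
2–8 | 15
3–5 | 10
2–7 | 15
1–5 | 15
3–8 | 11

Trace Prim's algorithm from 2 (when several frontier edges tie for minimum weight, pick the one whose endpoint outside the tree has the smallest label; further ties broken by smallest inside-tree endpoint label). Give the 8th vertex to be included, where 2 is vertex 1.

8

Prim's algorithm from 2:
Step 1: cheapest edge leaving the tree is 1–2 (2); add 1.
Step 2: cheapest edge leaving the tree is 1–5 (15); add 5.
Step 3: cheapest edge leaving the tree is 4–5 (5); add 4.
Step 4: cheapest edge leaving the tree is 4–6 (4); add 6.
Step 5: cheapest edge leaving the tree is 3–5 (10); add 3.
Step 6: cheapest edge leaving the tree is 3–7 (5); add 7.
Step 7: cheapest edge leaving the tree is 3–8 (11); add 8.
Vertex order: 2, 1, 5, 4, 6, 3, 7, 8. The 8th vertex is 8.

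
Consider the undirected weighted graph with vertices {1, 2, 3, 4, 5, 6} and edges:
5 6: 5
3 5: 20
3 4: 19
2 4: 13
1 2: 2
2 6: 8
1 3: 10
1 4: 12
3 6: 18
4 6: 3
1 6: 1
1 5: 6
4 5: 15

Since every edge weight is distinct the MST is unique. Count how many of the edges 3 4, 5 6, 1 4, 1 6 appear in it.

Kruskal's algorithm — process edges by increasing weight (ties by edge label):
1 6 (1): add. Components now {1,6} {2} {3} {4} {5}
1 2 (2): add. Components now {1,2,6} {3} {4} {5}
4 6 (3): add. Components now {1,2,4,6} {3} {5}
5 6 (5): add. Components now {1,2,4,5,6} {3}
1 5 (6): skip — 1 and 5 already connected.
2 6 (8): skip — 2 and 6 already connected.
1 3 (10): add. Components now {1,2,3,4,5,6}
MST edge set: {1 6, 1 2, 4 6, 5 6, 1 3}.
Of the listed edges, {5 6, 1 6} are in the MST → 2.

2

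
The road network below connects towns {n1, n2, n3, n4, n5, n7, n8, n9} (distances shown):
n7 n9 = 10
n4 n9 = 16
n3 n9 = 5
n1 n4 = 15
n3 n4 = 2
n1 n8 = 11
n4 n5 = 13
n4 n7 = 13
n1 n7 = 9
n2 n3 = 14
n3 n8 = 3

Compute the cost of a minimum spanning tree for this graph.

Prim, starting at n7.
Step 1: cheapest edge leaving the tree is n1 n7 (9); add n1.
Step 2: cheapest edge leaving the tree is n7 n9 (10); add n9.
Step 3: cheapest edge leaving the tree is n3 n9 (5); add n3.
Step 4: cheapest edge leaving the tree is n3 n4 (2); add n4.
Step 5: cheapest edge leaving the tree is n3 n8 (3); add n8.
Step 6: cheapest edge leaving the tree is n4 n5 (13); add n5.
Step 7: cheapest edge leaving the tree is n2 n3 (14); add n2.
MST edges: n1 n7, n7 n9, n3 n9, n3 n4, n3 n8, n4 n5, n2 n3; total weight 9+10+5+2+3+13+14 = 56.

56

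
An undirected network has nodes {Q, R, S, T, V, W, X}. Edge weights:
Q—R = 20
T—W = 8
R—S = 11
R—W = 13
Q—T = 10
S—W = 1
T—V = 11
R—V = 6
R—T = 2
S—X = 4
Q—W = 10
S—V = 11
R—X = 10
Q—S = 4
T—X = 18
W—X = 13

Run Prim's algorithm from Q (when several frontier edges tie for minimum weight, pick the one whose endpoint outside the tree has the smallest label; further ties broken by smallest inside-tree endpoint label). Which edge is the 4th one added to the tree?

Grow the tree from Q using Prim:
Step 1: cheapest edge leaving the tree is Q—S (4); add S.
Step 2: cheapest edge leaving the tree is S—W (1); add W.
Step 3: cheapest edge leaving the tree is S—X (4); add X.
Step 4: cheapest edge leaving the tree is T—W (8); add T.
Step 5: cheapest edge leaving the tree is R—T (2); add R.
Step 6: cheapest edge leaving the tree is R—V (6); add V.
The 4th edge added is T—W.

T-W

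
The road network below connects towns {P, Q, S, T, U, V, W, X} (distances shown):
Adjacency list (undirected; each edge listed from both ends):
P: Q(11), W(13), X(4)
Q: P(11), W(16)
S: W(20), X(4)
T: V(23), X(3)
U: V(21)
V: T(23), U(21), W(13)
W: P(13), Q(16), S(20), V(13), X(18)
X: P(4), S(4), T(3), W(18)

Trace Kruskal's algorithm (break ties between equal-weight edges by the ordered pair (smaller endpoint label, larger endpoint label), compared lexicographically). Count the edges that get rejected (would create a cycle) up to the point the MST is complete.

Sort edges by weight, then run Kruskal:
T—X (3): add — endpoints in different components.
P—X (4): add — endpoints in different components.
S—X (4): add — endpoints in different components.
P—Q (11): add — endpoints in different components.
P—W (13): add — endpoints in different components.
V—W (13): add — endpoints in different components.
Q—W (16): skip — Q and W already connected.
W—X (18): skip — X and W already connected.
S—W (20): skip — S and W already connected.
U—V (21): add — endpoints in different components.
Edges rejected before the tree was complete: 3.

3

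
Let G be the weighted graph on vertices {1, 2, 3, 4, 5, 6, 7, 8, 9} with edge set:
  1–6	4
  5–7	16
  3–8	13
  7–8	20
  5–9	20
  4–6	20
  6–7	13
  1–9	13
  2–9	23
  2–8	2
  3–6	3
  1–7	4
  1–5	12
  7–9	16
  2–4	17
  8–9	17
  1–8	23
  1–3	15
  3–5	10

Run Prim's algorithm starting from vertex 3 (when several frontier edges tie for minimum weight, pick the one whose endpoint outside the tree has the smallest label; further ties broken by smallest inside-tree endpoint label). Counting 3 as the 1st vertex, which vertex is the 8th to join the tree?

9

Grow the tree from 3 using Prim:
Step 1: cheapest edge leaving the tree is 3–6 (3); add 6.
Step 2: cheapest edge leaving the tree is 1–6 (4); add 1.
Step 3: cheapest edge leaving the tree is 1–7 (4); add 7.
Step 4: cheapest edge leaving the tree is 3–5 (10); add 5.
Step 5: cheapest edge leaving the tree is 3–8 (13); add 8.
Step 6: cheapest edge leaving the tree is 2–8 (2); add 2.
Step 7: cheapest edge leaving the tree is 1–9 (13); add 9.
Step 8: cheapest edge leaving the tree is 2–4 (17); add 4.
Vertex order: 3, 6, 1, 7, 5, 8, 2, 9, 4. The 8th vertex is 9.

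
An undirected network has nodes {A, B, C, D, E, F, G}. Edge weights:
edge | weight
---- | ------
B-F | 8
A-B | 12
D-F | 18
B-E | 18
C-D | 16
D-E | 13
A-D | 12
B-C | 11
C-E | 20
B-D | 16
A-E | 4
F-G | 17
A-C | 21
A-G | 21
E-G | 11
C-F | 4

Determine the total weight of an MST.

Kruskal: consider edges lightest-first.
A-E (4): add. Components now {A,E} {B} {C} {D} {F} {G}
C-F (4): add. Components now {A,E} {B} {C,F} {D} {G}
B-F (8): add. Components now {A,E} {B,C,F} {D} {G}
B-C (11): skip — B and C already connected.
E-G (11): add. Components now {A,E,G} {B,C,F} {D}
A-B (12): add. Components now {A,B,C,E,F,G} {D}
A-D (12): add. Components now {A,B,C,D,E,F,G}
MST edges: A-E, C-F, B-F, E-G, A-B, A-D; total weight 4+4+8+11+12+12 = 51.

51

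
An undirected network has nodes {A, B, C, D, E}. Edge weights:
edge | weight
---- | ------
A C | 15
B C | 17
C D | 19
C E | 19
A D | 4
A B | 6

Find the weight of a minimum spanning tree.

Grow the tree from B using Prim:
Step 1: cheapest edge leaving the tree is A B (6); add A.
Step 2: cheapest edge leaving the tree is A D (4); add D.
Step 3: cheapest edge leaving the tree is A C (15); add C.
Step 4: cheapest edge leaving the tree is C E (19); add E.
MST edges: A B, A D, A C, C E; total weight 6+4+15+19 = 44.

44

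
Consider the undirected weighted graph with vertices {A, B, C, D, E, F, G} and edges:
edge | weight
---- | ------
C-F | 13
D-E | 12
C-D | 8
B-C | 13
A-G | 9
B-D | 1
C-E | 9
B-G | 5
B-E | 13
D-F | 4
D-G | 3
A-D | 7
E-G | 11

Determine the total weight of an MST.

Kruskal's algorithm — process edges by increasing weight (ties by edge label):
B-D (1): add — endpoints in different components.
D-G (3): add — endpoints in different components.
D-F (4): add — endpoints in different components.
B-G (5): skip — B and G already connected.
A-D (7): add — endpoints in different components.
C-D (8): add — endpoints in different components.
A-G (9): skip — A and G already connected.
C-E (9): add — endpoints in different components.
MST edges: B-D, D-G, D-F, A-D, C-D, C-E; total weight 1+3+4+7+8+9 = 32.

32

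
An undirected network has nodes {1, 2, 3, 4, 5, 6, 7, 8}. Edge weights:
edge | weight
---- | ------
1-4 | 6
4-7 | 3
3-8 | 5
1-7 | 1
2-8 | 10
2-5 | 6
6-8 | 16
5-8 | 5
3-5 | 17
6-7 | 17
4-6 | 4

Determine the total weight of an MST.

40

Prim's algorithm from 5:
Step 1: frontier [5-8 5, 2-5 6, 3-5 17] → take 5-8 (5); add 8.
Step 2: frontier [2-5 6, 3-5 17, 3-8 5, 2-8 10, 6-8 16] → take 3-8 (5); add 3.
Step 3: frontier [2-5 6, 2-8 10, 6-8 16] → take 2-5 (6); add 2.
Step 4: frontier [6-8 16] → take 6-8 (16); add 6.
Step 5: frontier [4-6 4, 6-7 17] → take 4-6 (4); add 4.
Step 6: frontier [4-7 3, 1-4 6, 6-7 17] → take 4-7 (3); add 7.
Step 7: frontier [1-4 6, 1-7 1] → take 1-7 (1); add 1.
MST edges: 5-8, 3-8, 2-5, 6-8, 4-6, 4-7, 1-7; total weight 5+5+6+16+4+3+1 = 40.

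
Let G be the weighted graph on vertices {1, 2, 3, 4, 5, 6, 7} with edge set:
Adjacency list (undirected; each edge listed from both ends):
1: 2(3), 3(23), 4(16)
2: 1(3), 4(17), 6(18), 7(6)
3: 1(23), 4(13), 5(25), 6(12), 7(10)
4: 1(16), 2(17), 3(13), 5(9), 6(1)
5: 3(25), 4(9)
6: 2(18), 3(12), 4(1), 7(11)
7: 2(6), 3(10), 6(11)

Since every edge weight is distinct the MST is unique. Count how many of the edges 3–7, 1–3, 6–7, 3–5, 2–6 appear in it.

Sort edges by weight, then run Kruskal:
4–6 (1): add — endpoints in different components.
1–2 (3): add — endpoints in different components.
2–7 (6): add — endpoints in different components.
4–5 (9): add — endpoints in different components.
3–7 (10): add — endpoints in different components.
6–7 (11): add — endpoints in different components.
MST edge set: {4–6, 1–2, 2–7, 4–5, 3–7, 6–7}.
Of the listed edges, {3–7, 6–7} are in the MST → 2.

2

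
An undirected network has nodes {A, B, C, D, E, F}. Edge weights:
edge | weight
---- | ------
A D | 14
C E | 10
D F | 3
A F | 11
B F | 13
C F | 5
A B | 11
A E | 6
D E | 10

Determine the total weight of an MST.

Prim, starting at A.
Step 1: frontier [A E 6, A B 11, A F 11, A D 14] → take A E (6); add E.
Step 2: frontier [A B 11, A F 11, A D 14, C E 10, D E 10] → take C E (10); add C.
Step 3: frontier [A B 11, A F 11, A D 14, C F 5, D E 10] → take C F (5); add F.
Step 4: frontier [A B 11, A D 14, D E 10, D F 3, B F 13] → take D F (3); add D.
Step 5: frontier [A B 11, B F 13] → take A B (11); add B.
MST edges: A E, C E, C F, D F, A B; total weight 6+10+5+3+11 = 35.

35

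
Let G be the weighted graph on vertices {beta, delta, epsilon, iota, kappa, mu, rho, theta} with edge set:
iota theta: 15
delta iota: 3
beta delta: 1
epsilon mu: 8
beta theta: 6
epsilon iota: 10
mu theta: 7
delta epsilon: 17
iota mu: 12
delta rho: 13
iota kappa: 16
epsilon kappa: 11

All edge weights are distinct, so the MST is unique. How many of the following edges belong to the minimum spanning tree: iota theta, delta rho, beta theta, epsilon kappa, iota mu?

Sort edges by weight, then run Kruskal:
beta delta (1): add — endpoints in different components.
delta iota (3): add — endpoints in different components.
beta theta (6): add — endpoints in different components.
mu theta (7): add — endpoints in different components.
epsilon mu (8): add — endpoints in different components.
epsilon iota (10): skip — epsilon and iota already connected.
epsilon kappa (11): add — endpoints in different components.
iota mu (12): skip — mu and iota already connected.
delta rho (13): add — endpoints in different components.
MST edge set: {beta delta, delta iota, beta theta, mu theta, epsilon mu, epsilon kappa, delta rho}.
Of the listed edges, {delta rho, beta theta, epsilon kappa} are in the MST → 3.

3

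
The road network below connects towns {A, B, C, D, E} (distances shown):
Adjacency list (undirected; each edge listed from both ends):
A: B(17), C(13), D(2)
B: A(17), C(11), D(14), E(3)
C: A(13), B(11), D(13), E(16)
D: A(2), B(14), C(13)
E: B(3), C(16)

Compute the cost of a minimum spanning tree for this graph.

29

Kruskal: consider edges lightest-first.
A–D (2): add. Components now {A,D} {B} {C} {E}
B–E (3): add. Components now {A,D} {B,E} {C}
B–C (11): add. Components now {A,D} {B,C,E}
A–C (13): add. Components now {A,B,C,D,E}
MST edges: A–D, B–E, B–C, A–C; total weight 2+3+11+13 = 29.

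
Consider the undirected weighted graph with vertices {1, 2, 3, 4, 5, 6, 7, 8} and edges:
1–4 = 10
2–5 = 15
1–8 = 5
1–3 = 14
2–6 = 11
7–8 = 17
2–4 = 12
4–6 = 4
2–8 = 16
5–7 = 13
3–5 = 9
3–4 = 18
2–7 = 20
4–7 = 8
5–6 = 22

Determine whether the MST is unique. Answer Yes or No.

Yes

Sort edges by weight, then run Kruskal:
4–6 (4): add — endpoints in different components.
1–8 (5): add — endpoints in different components.
4–7 (8): add — endpoints in different components.
3–5 (9): add — endpoints in different components.
1–4 (10): add — endpoints in different components.
2–6 (11): add — endpoints in different components.
2–4 (12): skip — 2 and 4 already connected.
5–7 (13): add — endpoints in different components.
Every non-tree edge has weight strictly greater than the heaviest edge on the tree path between its endpoints, so the MST is unique.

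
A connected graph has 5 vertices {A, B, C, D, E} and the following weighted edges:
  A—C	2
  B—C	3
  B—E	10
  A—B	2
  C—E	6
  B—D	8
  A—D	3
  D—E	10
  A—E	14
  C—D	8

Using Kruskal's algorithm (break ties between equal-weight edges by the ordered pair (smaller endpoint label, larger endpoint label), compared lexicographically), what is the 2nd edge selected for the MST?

Kruskal's algorithm — process edges by increasing weight (ties by edge label):
A—B (2): add. Components now {A,B} {C} {D} {E}
A—C (2): add. Components now {A,B,C} {D} {E}
A—D (3): add. Components now {A,B,C,D} {E}
B—C (3): skip — B and C already connected.
C—E (6): add. Components now {A,B,C,D,E}
The 2nd edge added is A—C.

A-C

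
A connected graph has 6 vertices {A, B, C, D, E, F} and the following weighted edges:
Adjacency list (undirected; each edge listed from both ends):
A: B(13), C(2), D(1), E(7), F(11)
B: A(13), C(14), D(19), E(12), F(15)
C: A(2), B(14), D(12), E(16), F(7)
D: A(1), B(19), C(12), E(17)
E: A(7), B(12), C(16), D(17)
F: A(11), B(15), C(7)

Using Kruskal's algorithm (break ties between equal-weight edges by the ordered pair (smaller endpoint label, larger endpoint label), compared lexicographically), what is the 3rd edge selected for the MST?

A-E

Kruskal: consider edges lightest-first.
A—D (1): add. Components now {A,D} {B} {C} {E} {F}
A—C (2): add. Components now {A,C,D} {B} {E} {F}
A—E (7): add. Components now {A,C,D,E} {B} {F}
C—F (7): add. Components now {A,C,D,E,F} {B}
A—F (11): skip — A and F already connected.
B—E (12): add. Components now {A,B,C,D,E,F}
The 3rd edge added is A—E.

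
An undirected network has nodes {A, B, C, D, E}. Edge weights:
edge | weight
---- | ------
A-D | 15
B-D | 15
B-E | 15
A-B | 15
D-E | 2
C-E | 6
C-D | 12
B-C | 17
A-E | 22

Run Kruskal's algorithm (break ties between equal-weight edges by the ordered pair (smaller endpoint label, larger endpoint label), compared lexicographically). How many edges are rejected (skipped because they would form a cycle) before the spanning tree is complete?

Sort edges by weight, then run Kruskal:
D-E (2): add. Components now {A} {B} {C} {D,E}
C-E (6): add. Components now {A} {B} {C,D,E}
C-D (12): skip — C and D already connected.
A-B (15): add. Components now {A,B} {C,D,E}
A-D (15): add. Components now {A,B,C,D,E}
Edges rejected before the tree was complete: 1.

1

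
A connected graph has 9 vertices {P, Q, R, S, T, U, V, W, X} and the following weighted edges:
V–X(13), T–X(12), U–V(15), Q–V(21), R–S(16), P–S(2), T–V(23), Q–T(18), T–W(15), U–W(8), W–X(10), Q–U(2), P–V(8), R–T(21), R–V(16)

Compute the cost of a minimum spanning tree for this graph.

71

Kruskal's algorithm — process edges by increasing weight (ties by edge label):
P–S (2): add — endpoints in different components.
Q–U (2): add — endpoints in different components.
P–V (8): add — endpoints in different components.
U–W (8): add — endpoints in different components.
W–X (10): add — endpoints in different components.
T–X (12): add — endpoints in different components.
V–X (13): add — endpoints in different components.
T–W (15): skip — T and W already connected.
U–V (15): skip — U and V already connected.
R–S (16): add — endpoints in different components.
MST edges: P–S, Q–U, P–V, U–W, W–X, T–X, V–X, R–S; total weight 2+2+8+8+10+12+13+16 = 71.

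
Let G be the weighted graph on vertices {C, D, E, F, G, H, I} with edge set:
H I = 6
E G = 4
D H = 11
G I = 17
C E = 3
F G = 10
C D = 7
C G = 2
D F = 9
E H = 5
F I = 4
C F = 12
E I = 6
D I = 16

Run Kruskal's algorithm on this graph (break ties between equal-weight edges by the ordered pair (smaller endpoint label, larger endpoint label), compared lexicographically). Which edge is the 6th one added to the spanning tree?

Kruskal: consider edges lightest-first.
C G (2): add — endpoints in different components.
C E (3): add — endpoints in different components.
E G (4): skip — E and G already connected.
F I (4): add — endpoints in different components.
E H (5): add — endpoints in different components.
E I (6): add — endpoints in different components.
H I (6): skip — H and I already connected.
C D (7): add — endpoints in different components.
The 6th edge added is C D.

C-D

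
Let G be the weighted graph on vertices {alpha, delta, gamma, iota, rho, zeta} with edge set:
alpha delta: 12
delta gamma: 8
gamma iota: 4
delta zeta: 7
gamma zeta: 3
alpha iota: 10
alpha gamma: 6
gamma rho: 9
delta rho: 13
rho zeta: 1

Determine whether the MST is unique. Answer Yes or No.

Yes

Kruskal: consider edges lightest-first.
rho zeta (1): add. Components now {alpha} {rho,zeta} {gamma} {delta} {iota}
gamma zeta (3): add. Components now {alpha} {gamma,rho,zeta} {delta} {iota}
gamma iota (4): add. Components now {alpha} {gamma,iota,rho,zeta} {delta}
alpha gamma (6): add. Components now {alpha,gamma,iota,rho,zeta} {delta}
delta zeta (7): add. Components now {alpha,delta,gamma,iota,rho,zeta}
Every non-tree edge has weight strictly greater than the heaviest edge on the tree path between its endpoints, so the MST is unique.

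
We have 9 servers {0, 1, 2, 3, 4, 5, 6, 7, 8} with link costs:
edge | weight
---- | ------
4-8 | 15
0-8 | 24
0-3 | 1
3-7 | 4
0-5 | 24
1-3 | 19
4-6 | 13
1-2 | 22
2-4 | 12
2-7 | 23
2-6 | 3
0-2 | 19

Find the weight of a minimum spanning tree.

97

Prim's algorithm from 4:
Step 1: frontier [2-4 12, 4-6 13, 4-8 15] → take 2-4 (12); add 2.
Step 2: frontier [2-6 3, 0-2 19, 1-2 22, 2-7 23, 4-6 13, 4-8 15] → take 2-6 (3); add 6.
Step 3: frontier [0-2 19, 1-2 22, 2-7 23, 4-8 15] → take 4-8 (15); add 8.
Step 4: frontier [0-2 19, 1-2 22, 2-7 23, 0-8 24] → take 0-2 (19); add 0.
Step 5: frontier [0-3 1, 0-5 24, 1-2 22, 2-7 23] → take 0-3 (1); add 3.
Step 6: frontier [0-5 24, 1-2 22, 2-7 23, 3-7 4, 1-3 19] → take 3-7 (4); add 7.
Step 7: frontier [0-5 24, 1-2 22, 1-3 19] → take 1-3 (19); add 1.
Step 8: frontier [0-5 24] → take 0-5 (24); add 5.
MST edges: 2-4, 2-6, 4-8, 0-2, 0-3, 3-7, 1-3, 0-5; total weight 12+3+15+19+1+4+19+24 = 97.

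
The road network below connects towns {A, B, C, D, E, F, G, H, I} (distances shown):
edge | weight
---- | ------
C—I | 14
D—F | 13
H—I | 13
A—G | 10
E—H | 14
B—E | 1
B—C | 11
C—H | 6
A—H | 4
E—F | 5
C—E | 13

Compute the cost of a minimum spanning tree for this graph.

Sort edges by weight, then run Kruskal:
B—E (1): add — endpoints in different components.
A—H (4): add — endpoints in different components.
E—F (5): add — endpoints in different components.
C—H (6): add — endpoints in different components.
A—G (10): add — endpoints in different components.
B—C (11): add — endpoints in different components.
C—E (13): skip — C and E already connected.
D—F (13): add — endpoints in different components.
H—I (13): add — endpoints in different components.
MST edges: B—E, A—H, E—F, C—H, A—G, B—C, D—F, H—I; total weight 1+4+5+6+10+11+13+13 = 63.

63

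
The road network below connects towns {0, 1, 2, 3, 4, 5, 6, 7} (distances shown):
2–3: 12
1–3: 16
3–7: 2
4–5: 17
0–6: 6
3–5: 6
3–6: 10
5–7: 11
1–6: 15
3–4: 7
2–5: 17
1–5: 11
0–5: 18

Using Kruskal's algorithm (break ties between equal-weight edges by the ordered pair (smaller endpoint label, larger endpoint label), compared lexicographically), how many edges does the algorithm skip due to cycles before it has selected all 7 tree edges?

Kruskal: consider edges lightest-first.
3–7 (2): add — endpoints in different components.
0–6 (6): add — endpoints in different components.
3–5 (6): add — endpoints in different components.
3–4 (7): add — endpoints in different components.
3–6 (10): add — endpoints in different components.
1–5 (11): add — endpoints in different components.
5–7 (11): skip — 5 and 7 already connected.
2–3 (12): add — endpoints in different components.
Edges rejected before the tree was complete: 1.

1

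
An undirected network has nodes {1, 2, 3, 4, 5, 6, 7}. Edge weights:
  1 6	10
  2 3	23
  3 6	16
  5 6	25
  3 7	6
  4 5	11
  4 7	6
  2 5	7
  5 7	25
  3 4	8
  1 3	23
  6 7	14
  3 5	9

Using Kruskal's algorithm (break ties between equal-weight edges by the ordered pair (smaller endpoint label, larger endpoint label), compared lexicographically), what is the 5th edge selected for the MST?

Kruskal's algorithm — process edges by increasing weight (ties by edge label):
3 7 (6): add — endpoints in different components.
4 7 (6): add — endpoints in different components.
2 5 (7): add — endpoints in different components.
3 4 (8): skip — 3 and 4 already connected.
3 5 (9): add — endpoints in different components.
1 6 (10): add — endpoints in different components.
4 5 (11): skip — 4 and 5 already connected.
6 7 (14): add — endpoints in different components.
The 5th edge added is 1 6.

1-6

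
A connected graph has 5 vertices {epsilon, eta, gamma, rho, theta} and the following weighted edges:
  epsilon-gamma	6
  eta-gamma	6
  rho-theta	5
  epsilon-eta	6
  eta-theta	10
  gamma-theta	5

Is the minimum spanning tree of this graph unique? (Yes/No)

Kruskal's algorithm — process edges by increasing weight (ties by edge label):
gamma-theta (5): add. Components now {gamma,theta} {rho} {epsilon} {eta}
rho-theta (5): add. Components now {gamma,rho,theta} {epsilon} {eta}
epsilon-eta (6): add. Components now {gamma,rho,theta} {epsilon,eta}
epsilon-gamma (6): add. Components now {epsilon,eta,gamma,rho,theta}
Non-tree edge eta-gamma has weight 6, equal to the heaviest edge on its tree cycle — swapping gives another MST of the same weight. Not unique.

No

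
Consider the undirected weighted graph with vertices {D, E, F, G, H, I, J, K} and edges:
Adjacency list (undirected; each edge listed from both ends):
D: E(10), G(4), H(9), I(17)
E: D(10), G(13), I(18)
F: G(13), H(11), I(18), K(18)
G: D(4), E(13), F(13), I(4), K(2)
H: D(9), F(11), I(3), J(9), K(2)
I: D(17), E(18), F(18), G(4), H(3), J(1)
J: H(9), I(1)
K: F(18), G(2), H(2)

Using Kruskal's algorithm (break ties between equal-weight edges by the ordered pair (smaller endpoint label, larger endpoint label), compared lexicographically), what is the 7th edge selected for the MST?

Kruskal: consider edges lightest-first.
I J (1): add — endpoints in different components.
G K (2): add — endpoints in different components.
H K (2): add — endpoints in different components.
H I (3): add — endpoints in different components.
D G (4): add — endpoints in different components.
G I (4): skip — G and I already connected.
D H (9): skip — D and H already connected.
H J (9): skip — H and J already connected.
D E (10): add — endpoints in different components.
F H (11): add — endpoints in different components.
The 7th edge added is F H.

F-H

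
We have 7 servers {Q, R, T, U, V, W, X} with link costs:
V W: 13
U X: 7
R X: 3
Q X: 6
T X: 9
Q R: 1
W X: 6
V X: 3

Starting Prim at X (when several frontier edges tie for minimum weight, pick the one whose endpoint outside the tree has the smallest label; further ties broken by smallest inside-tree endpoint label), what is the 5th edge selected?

Grow the tree from X using Prim:
Step 1: cheapest edge leaving the tree is R X (3); add R.
Step 2: cheapest edge leaving the tree is Q R (1); add Q.
Step 3: cheapest edge leaving the tree is V X (3); add V.
Step 4: cheapest edge leaving the tree is W X (6); add W.
Step 5: cheapest edge leaving the tree is U X (7); add U.
Step 6: cheapest edge leaving the tree is T X (9); add T.
The 5th edge added is U X.

U-X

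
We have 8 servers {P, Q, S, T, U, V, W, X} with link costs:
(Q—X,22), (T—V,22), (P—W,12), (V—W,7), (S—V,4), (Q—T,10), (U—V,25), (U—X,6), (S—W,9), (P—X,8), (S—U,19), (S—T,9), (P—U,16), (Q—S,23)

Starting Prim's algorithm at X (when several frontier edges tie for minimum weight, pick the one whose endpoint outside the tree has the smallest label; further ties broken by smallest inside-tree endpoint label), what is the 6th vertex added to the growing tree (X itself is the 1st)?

S

Prim, starting at X.
Step 1: cheapest edge leaving the tree is U—X (6); add U.
Step 2: cheapest edge leaving the tree is P—X (8); add P.
Step 3: cheapest edge leaving the tree is P—W (12); add W.
Step 4: cheapest edge leaving the tree is V—W (7); add V.
Step 5: cheapest edge leaving the tree is S—V (4); add S.
Step 6: cheapest edge leaving the tree is S—T (9); add T.
Step 7: cheapest edge leaving the tree is Q—T (10); add Q.
Vertex order: X, U, P, W, V, S, T, Q. The 6th vertex is S.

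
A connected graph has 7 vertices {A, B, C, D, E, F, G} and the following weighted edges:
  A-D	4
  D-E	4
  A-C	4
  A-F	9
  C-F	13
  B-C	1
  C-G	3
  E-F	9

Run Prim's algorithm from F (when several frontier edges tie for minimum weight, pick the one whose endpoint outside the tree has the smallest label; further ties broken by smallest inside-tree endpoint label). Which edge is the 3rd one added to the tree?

Grow the tree from F using Prim:
Step 1: frontier [A-F 9, E-F 9, C-F 13] → take A-F (9); add A.
Step 2: frontier [A-C 4, A-D 4, E-F 9, C-F 13] → take A-C (4); add C.
Step 3: frontier [A-D 4, B-C 1, C-G 3, E-F 9] → take B-C (1); add B.
Step 4: frontier [A-D 4, C-G 3, E-F 9] → take C-G (3); add G.
Step 5: frontier [A-D 4, E-F 9] → take A-D (4); add D.
Step 6: frontier [D-E 4, E-F 9] → take D-E (4); add E.
The 3rd edge added is B-C.

B-C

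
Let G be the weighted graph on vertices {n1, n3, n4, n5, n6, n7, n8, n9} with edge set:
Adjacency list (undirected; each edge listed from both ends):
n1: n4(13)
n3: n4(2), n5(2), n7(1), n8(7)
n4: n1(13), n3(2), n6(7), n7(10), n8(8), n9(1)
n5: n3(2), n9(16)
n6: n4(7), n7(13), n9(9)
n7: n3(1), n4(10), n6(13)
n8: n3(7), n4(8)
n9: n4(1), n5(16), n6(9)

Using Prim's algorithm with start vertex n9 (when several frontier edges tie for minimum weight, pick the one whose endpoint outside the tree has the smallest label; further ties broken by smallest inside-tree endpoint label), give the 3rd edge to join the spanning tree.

Prim's algorithm from n9:
Step 1: frontier [n4—n9 1, n6—n9 9, n5—n9 16] → take n4—n9 (1); add n4.
Step 2: frontier [n3—n4 2, n4—n6 7, n4—n8 8, n4—n7 10, n1—n4 13, n6—n9 9, n5—n9 16] → take n3—n4 (2); add n3.
Step 3: frontier [n3—n7 1, n3—n5 2, n3—n8 7, n4—n6 7, n4—n8 8, n4—n7 10, n1—n4 13, n6—n9 9, n5—n9 16] → take n3—n7 (1); add n7.
Step 4: frontier [n3—n5 2, n3—n8 7, n4—n6 7, n4—n8 8, n1—n4 13, n6—n7 13, n6—n9 9, n5—n9 16] → take n3—n5 (2); add n5.
Step 5: frontier [n3—n8 7, n4—n6 7, n4—n8 8, n1—n4 13, n6—n7 13, n6—n9 9] → take n4—n6 (7); add n6.
Step 6: frontier [n3—n8 7, n4—n8 8, n1—n4 13] → take n3—n8 (7); add n8.
Step 7: frontier [n1—n4 13] → take n1—n4 (13); add n1.
The 3rd edge added is n3—n7.

n3-n7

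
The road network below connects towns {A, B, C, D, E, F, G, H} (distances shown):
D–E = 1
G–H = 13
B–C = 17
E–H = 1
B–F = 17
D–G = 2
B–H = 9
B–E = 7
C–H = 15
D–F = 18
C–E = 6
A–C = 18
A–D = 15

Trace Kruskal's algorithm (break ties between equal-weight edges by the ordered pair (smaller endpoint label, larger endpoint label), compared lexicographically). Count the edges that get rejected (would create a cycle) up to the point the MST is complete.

Sort edges by weight, then run Kruskal:
D–E (1): add — endpoints in different components.
E–H (1): add — endpoints in different components.
D–G (2): add — endpoints in different components.
C–E (6): add — endpoints in different components.
B–E (7): add — endpoints in different components.
B–H (9): skip — B and H already connected.
G–H (13): skip — G and H already connected.
A–D (15): add — endpoints in different components.
C–H (15): skip — C and H already connected.
B–C (17): skip — B and C already connected.
B–F (17): add — endpoints in different components.
Edges rejected before the tree was complete: 4.

4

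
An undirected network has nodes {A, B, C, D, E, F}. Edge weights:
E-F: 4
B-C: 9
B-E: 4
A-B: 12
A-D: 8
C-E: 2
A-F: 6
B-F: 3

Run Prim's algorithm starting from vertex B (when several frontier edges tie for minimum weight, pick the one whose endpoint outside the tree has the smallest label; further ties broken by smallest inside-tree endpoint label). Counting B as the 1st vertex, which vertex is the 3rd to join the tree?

E

Grow the tree from B using Prim:
Step 1: frontier [B-F 3, B-E 4, B-C 9, A-B 12] → take B-F (3); add F.
Step 2: frontier [B-E 4, B-C 9, A-B 12, E-F 4, A-F 6] → take B-E (4); add E.
Step 3: frontier [B-C 9, A-B 12, C-E 2, A-F 6] → take C-E (2); add C.
Step 4: frontier [A-B 12, A-F 6] → take A-F (6); add A.
Step 5: frontier [A-D 8] → take A-D (8); add D.
Vertex order: B, F, E, C, A, D. The 3rd vertex is E.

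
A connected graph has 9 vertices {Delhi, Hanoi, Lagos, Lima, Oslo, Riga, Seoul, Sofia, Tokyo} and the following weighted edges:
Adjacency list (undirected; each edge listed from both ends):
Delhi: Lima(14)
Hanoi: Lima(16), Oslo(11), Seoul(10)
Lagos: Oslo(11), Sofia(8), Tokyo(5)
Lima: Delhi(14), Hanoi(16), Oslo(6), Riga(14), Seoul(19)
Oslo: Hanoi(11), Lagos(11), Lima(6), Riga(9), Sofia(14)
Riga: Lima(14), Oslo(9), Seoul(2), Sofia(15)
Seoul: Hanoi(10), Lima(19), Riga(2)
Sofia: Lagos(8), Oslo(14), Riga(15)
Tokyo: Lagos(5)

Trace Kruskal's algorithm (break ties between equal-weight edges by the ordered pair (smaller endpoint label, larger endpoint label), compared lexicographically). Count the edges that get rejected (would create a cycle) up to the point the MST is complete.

1

Kruskal: consider edges lightest-first.
Riga—Seoul (2): add — endpoints in different components.
Lagos—Tokyo (5): add — endpoints in different components.
Lima—Oslo (6): add — endpoints in different components.
Lagos—Sofia (8): add — endpoints in different components.
Oslo—Riga (9): add — endpoints in different components.
Hanoi—Seoul (10): add — endpoints in different components.
Hanoi—Oslo (11): skip — Hanoi and Oslo already connected.
Lagos—Oslo (11): add — endpoints in different components.
Delhi—Lima (14): add — endpoints in different components.
Edges rejected before the tree was complete: 1.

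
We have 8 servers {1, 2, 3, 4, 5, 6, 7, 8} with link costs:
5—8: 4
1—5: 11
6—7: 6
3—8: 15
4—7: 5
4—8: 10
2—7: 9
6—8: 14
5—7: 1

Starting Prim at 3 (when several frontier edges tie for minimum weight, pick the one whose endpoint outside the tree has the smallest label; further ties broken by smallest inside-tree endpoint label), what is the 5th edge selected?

Prim, starting at 3.
Step 1: frontier [3—8 15] → take 3—8 (15); add 8.
Step 2: frontier [5—8 4, 4—8 10, 6—8 14] → take 5—8 (4); add 5.
Step 3: frontier [5—7 1, 1—5 11, 4—8 10, 6—8 14] → take 5—7 (1); add 7.
Step 4: frontier [1—5 11, 4—7 5, 6—7 6, 2—7 9, 4—8 10, 6—8 14] → take 4—7 (5); add 4.
Step 5: frontier [1—5 11, 6—7 6, 2—7 9, 6—8 14] → take 6—7 (6); add 6.
Step 6: frontier [1—5 11, 2—7 9] → take 2—7 (9); add 2.
Step 7: frontier [1—5 11] → take 1—5 (11); add 1.
The 5th edge added is 6—7.

6-7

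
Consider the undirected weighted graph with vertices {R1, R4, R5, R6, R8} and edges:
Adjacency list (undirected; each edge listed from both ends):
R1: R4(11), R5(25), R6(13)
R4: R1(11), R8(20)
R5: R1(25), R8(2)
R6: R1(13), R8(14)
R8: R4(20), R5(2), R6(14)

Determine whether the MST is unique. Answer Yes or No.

Kruskal: consider edges lightest-first.
R5 R8 (2): add. Components now {R5,R8} {R6} {R4} {R1}
R1 R4 (11): add. Components now {R5,R8} {R6} {R1,R4}
R1 R6 (13): add. Components now {R5,R8} {R1,R4,R6}
R6 R8 (14): add. Components now {R1,R4,R5,R6,R8}
Every non-tree edge has weight strictly greater than the heaviest edge on the tree path between its endpoints, so the MST is unique.

Yes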